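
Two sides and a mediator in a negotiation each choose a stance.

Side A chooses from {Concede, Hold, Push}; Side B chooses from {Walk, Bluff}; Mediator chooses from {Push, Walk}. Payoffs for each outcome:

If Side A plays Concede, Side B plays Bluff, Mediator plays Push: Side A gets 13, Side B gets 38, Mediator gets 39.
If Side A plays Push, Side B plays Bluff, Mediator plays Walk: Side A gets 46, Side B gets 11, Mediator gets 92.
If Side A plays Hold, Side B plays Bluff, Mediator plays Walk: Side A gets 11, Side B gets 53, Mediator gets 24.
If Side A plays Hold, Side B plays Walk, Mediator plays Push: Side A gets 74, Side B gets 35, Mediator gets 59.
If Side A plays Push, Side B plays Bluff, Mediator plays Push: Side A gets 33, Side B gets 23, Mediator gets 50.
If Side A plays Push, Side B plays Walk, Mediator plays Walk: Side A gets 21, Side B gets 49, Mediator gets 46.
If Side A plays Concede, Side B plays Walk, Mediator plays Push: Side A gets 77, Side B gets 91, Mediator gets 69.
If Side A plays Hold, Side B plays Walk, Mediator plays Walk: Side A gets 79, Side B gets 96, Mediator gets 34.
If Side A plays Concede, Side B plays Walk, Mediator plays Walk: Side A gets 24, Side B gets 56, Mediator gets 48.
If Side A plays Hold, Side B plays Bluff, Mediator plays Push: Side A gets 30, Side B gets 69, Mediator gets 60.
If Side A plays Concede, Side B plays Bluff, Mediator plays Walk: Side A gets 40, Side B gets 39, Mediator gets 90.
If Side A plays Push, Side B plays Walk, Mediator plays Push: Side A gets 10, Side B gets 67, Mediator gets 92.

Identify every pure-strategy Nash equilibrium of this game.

The unique pure-strategy Nash equilibrium is (Concede, Walk, Push).

(Concede, Walk, Push): Side A gets 77, best alternative 74; Side B gets 91, best alternative 38; Mediator gets 69, best alternative 48. No profitable deviation — NE.
(Concede, Walk, Walk): Side A can switch to Hold (24 → 79). Not NE.
(Concede, Bluff, Push): Side A can switch to Hold (13 → 30). Not NE.
(Concede, Bluff, Walk): Side A can switch to Push (40 → 46). Not NE.
(Hold, Walk, Push): Side A can switch to Concede (74 → 77). Not NE.
(Hold, Walk, Walk): Mediator can switch to Push (34 → 59). Not NE.
(Hold, Bluff, Push): Side A can switch to Push (30 → 33). Not NE.
(Hold, Bluff, Walk): Side A can switch to Concede (11 → 40). Not NE.
(Push, Walk, Push): Side A can switch to Concede (10 → 77). Not NE.
(Push, Walk, Walk): Side A can switch to Concede (21 → 24). Not NE.
(Push, Bluff, Push): Side B can switch to Walk (23 → 67). Not NE.
(The remaining 1 profile has a profitable deviation by the same check.)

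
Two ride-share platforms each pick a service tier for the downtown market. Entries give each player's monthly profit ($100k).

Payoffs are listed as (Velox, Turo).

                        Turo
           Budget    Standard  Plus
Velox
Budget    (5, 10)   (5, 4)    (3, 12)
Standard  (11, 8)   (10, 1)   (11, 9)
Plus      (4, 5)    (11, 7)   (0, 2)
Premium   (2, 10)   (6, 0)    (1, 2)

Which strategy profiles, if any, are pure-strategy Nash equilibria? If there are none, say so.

(Budget, Budget): Velox can switch to Standard (5 → 11). Not NE.
(Budget, Standard): Velox can switch to Standard (5 → 10). Not NE.
(Budget, Plus): Velox can switch to Standard (3 → 11). Not NE.
(Standard, Budget): Turo can switch to Plus (8 → 9). Not NE.
(Standard, Standard): Velox can switch to Plus (10 → 11). Not NE.
(Standard, Plus): Velox gets 11, best alternative 3; Turo gets 9, best alternative 8. No profitable deviation — NE.
(Plus, Budget): Velox can switch to Budget (4 → 5). Not NE.
(Plus, Standard): Velox gets 11, best alternative 10; Turo gets 7, best alternative 5. No profitable deviation — NE.
(Plus, Plus): Velox can switch to Budget (0 → 3). Not NE.
(Premium, Budget): Velox can switch to Budget (2 → 5). Not NE.
(The remaining 2 profiles each have a profitable deviation by the same check.)

(Standard, Plus), (Plus, Standard)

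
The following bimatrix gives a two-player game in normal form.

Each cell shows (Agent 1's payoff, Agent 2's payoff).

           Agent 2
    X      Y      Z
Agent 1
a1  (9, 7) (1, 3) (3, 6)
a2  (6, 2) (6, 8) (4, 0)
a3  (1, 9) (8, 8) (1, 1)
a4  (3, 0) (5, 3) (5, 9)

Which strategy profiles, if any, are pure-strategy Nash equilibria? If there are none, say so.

Pure-strategy Nash equilibria: (a1, X), (a4, Z)

Mark each player's best response to every combination of opponents' strategies; a profile where every player is best-responding is a pure Nash equilibrium.
Agent 1 against X: payoffs 9, 6, 1, 3 → best response a1.
Agent 1 against Y: payoffs 1, 6, 8, 5 → best response a3.
Agent 1 against Z: payoffs 3, 4, 1, 5 → best response a4.
Agent 2 against a1: payoffs 7, 3, 6 → best response X.
Agent 2 against a2: payoffs 2, 8, 0 → best response Y.
Agent 2 against a3: payoffs 9, 8, 1 → best response X.
Agent 2 against a4: payoffs 0, 3, 9 → best response Z.
Mutual best responses: (a1, X); (a4, Z).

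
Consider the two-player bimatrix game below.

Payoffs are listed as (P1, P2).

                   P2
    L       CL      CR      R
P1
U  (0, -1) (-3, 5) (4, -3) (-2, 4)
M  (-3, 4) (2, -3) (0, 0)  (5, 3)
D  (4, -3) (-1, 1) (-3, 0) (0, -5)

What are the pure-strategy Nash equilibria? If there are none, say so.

For each player, find the best response to each opponent profile; mutual best responses are the pure NE.
P1 against L: payoffs 0, -3, 4 → best response D.
P1 against CL: payoffs -3, 2, -1 → best response M.
P1 against CR: payoffs 4, 0, -3 → best response U.
P1 against R: payoffs -2, 5, 0 → best response M.
P2 against U: payoffs -1, 5, -3, 4 → best response CL.
P2 against M: payoffs 4, -3, 0, 3 → best response L.
P2 against D: payoffs -3, 1, 0, -5 → best response CL.
No profile is a mutual best response for all players.

No pure-strategy Nash equilibrium.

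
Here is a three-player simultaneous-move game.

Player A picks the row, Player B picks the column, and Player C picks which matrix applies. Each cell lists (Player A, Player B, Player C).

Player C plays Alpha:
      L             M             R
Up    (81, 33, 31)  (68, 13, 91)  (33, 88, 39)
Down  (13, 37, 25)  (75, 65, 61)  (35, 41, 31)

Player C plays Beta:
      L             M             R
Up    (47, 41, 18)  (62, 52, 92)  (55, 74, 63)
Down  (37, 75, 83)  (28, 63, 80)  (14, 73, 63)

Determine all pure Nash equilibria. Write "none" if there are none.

For each player, find the best response to each opponent profile; mutual best responses are the pure NE.
Player A against (L, Alpha): payoffs 81, 13 → best response Up.
Player A against (L, Beta): payoffs 47, 37 → best response Up.
Player A against (M, Alpha): payoffs 68, 75 → best response Down.
Player A against (M, Beta): payoffs 62, 28 → best response Up.
Player A against (R, Alpha): payoffs 33, 35 → best response Down.
Player A against (R, Beta): payoffs 55, 14 → best response Up.
Player B against (Up, Alpha): payoffs 33, 13, 88 → best response R.
Player B against (Up, Beta): payoffs 41, 52, 74 → best response R.
Player B against (Down, Alpha): payoffs 37, 65, 41 → best response M.
Player B against (Down, Beta): payoffs 75, 63, 73 → best response L.
Player C against (Up, L): payoffs 31, 18 → best response Alpha.
Player C against (Up, M): payoffs 91, 92 → best response Beta.
Player C against (Up, R): payoffs 39, 63 → best response Beta.
Player C against (Down, L): payoffs 25, 83 → best response Beta.
Player C against (Down, M): payoffs 61, 80 → best response Beta.
Player C against (Down, R): payoffs 31, 63 → best response Beta.
Mutual best responses: (Up, R, Beta).

(Up, R, Beta)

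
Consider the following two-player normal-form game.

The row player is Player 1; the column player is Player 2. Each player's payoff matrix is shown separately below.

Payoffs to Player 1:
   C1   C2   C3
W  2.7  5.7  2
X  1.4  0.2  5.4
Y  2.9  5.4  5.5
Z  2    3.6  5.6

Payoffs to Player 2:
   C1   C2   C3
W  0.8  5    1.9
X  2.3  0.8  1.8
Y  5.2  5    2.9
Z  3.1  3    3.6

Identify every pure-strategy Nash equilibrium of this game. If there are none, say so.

Player 1 against C1: payoffs 2.7, 1.4, 2.9, 2 → best response Y.
Player 1 against C2: payoffs 5.7, 0.2, 5.4, 3.6 → best response W.
Player 1 against C3: payoffs 2, 5.4, 5.5, 5.6 → best response Z.
Player 2 against W: payoffs 0.8, 5, 1.9 → best response C2.
Player 2 against X: payoffs 2.3, 0.8, 1.8 → best response C1.
Player 2 against Y: payoffs 5.2, 5, 2.9 → best response C1.
Player 2 against Z: payoffs 3.1, 3, 3.6 → best response C3.
Mutual best responses: (W, C2); (Y, C1); (Z, C3).

Pure-strategy Nash equilibria: (W, C2) and (Y, C1) and (Z, C3)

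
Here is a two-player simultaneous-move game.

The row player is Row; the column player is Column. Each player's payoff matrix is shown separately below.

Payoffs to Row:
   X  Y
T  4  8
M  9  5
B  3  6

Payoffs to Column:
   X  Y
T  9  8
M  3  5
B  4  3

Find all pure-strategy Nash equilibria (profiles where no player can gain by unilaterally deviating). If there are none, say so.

There is no pure-strategy Nash equilibrium.

Mark each player's best response to every combination of opponents' strategies; a profile where every player is best-responding is a pure Nash equilibrium.
Row against X: payoffs 4, 9, 3 → best response M.
Row against Y: payoffs 8, 5, 6 → best response T.
Column against T: payoffs 9, 8 → best response X.
Column against M: payoffs 3, 5 → best response Y.
Column against B: payoffs 4, 3 → best response X.
No profile is a mutual best response for all players.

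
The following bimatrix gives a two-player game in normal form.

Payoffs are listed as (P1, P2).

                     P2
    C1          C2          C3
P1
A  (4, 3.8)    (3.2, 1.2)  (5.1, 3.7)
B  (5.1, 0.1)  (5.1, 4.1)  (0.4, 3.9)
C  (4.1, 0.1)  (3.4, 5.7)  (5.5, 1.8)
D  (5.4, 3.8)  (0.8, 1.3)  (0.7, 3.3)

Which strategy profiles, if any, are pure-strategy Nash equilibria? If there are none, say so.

Pure-strategy Nash equilibria: (B, C2); (D, C1)

(A, C1): P1 can switch to B (4 → 5.1). Not NE.
(A, C2): P1 can switch to B (3.2 → 5.1). Not NE.
(A, C3): P1 can switch to C (5.1 → 5.5). Not NE.
(B, C1): P1 can switch to D (5.1 → 5.4). Not NE.
(B, C2): P1 gets 5.1, best alternative 3.4; P2 gets 4.1, best alternative 3.9. No profitable deviation — NE.
(B, C3): P1 can switch to A (0.4 → 5.1). Not NE.
(C, C1): P1 can switch to B (4.1 → 5.1). Not NE.
(C, C2): P1 can switch to B (3.4 → 5.1). Not NE.
(C, C3): P2 can switch to C2 (1.8 → 5.7). Not NE.
(D, C1): P1 gets 5.4, best alternative 5.1; P2 gets 3.8, best alternative 3.3. No profitable deviation — NE.
(D, C2): P1 can switch to A (0.8 → 3.2). Not NE.
(D, C3): P1 can switch to A (0.7 → 5.1). Not NE.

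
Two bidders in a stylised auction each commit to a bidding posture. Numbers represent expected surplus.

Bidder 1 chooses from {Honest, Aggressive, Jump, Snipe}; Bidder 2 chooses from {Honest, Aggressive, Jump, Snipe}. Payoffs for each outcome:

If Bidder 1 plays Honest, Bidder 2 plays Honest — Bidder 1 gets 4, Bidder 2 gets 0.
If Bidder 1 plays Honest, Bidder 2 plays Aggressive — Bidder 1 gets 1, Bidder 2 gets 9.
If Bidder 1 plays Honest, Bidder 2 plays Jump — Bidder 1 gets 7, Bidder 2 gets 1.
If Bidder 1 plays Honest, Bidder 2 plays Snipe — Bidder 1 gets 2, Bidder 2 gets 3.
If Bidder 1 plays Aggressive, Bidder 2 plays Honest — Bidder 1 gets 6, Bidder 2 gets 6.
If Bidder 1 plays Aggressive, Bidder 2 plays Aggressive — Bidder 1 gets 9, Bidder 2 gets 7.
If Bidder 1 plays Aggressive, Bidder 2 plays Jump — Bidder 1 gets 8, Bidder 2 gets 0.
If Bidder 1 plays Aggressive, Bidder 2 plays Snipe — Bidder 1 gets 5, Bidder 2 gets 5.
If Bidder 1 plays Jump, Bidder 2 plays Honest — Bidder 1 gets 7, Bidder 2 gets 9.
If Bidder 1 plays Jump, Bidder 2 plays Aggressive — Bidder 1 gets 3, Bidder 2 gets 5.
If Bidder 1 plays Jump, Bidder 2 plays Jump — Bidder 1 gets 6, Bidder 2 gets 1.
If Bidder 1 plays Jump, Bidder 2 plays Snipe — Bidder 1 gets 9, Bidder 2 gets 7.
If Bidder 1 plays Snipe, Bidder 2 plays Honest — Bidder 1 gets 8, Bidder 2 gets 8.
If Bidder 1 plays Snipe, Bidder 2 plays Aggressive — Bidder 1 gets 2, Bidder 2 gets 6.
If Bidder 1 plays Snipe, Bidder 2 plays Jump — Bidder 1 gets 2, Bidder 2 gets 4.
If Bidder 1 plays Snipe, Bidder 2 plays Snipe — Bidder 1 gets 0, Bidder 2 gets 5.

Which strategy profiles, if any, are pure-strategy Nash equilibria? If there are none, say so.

Pure-strategy Nash equilibria: (Aggressive, Aggressive), (Snipe, Honest)

For each player, find the best response to each opponent profile; mutual best responses are the pure NE.
Bidder 1 against Honest: payoffs 4, 6, 7, 8 → best response Snipe.
Bidder 1 against Aggressive: payoffs 1, 9, 3, 2 → best response Aggressive.
Bidder 1 against Jump: payoffs 7, 8, 6, 2 → best response Aggressive.
Bidder 1 against Snipe: payoffs 2, 5, 9, 0 → best response Jump.
Bidder 2 against Honest: payoffs 0, 9, 1, 3 → best response Aggressive.
Bidder 2 against Aggressive: payoffs 6, 7, 0, 5 → best response Aggressive.
Bidder 2 against Jump: payoffs 9, 5, 1, 7 → best response Honest.
Bidder 2 against Snipe: payoffs 8, 6, 4, 5 → best response Honest.
Mutual best responses: (Aggressive, Aggressive); (Snipe, Honest).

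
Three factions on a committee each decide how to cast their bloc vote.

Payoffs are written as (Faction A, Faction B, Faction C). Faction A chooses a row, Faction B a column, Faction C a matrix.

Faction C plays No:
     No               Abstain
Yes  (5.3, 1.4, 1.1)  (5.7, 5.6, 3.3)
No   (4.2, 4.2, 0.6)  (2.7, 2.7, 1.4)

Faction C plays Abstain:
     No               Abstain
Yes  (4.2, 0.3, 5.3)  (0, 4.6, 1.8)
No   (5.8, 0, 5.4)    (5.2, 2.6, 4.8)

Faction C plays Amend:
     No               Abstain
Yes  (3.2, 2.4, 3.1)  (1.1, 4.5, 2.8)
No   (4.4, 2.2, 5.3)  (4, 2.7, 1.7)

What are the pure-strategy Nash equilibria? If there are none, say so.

(Yes, Abstain, No); (No, Abstain, Abstain)

Check each profile: it is a Nash equilibrium iff no player can strictly gain by switching unilaterally.
(Yes, No, No): Faction B can switch to Abstain (1.4 → 5.6). Not NE.
(Yes, No, Abstain): Faction A can switch to No (4.2 → 5.8). Not NE.
(Yes, No, Amend): Faction A can switch to No (3.2 → 4.4). Not NE.
(Yes, Abstain, No): Faction A gets 5.7, best alternative 2.7; Faction B gets 5.6, best alternative 1.4; Faction C gets 3.3, best alternative 2.8. No profitable deviation — NE.
(Yes, Abstain, Abstain): Faction A can switch to No (0 → 5.2). Not NE.
(Yes, Abstain, Amend): Faction A can switch to No (1.1 → 4). Not NE.
(No, No, No): Faction A can switch to Yes (4.2 → 5.3). Not NE.
(No, No, Abstain): Faction B can switch to Abstain (0 → 2.6). Not NE.
(No, No, Amend): Faction B can switch to Abstain (2.2 → 2.7). Not NE.
(No, Abstain, Abstain): Faction A gets 5.2, best alternative 0; Faction B gets 2.6, best alternative 0; Faction C gets 4.8, best alternative 1.7. No profitable deviation — NE.
(The remaining 2 profiles each have a profitable deviation by the same check.)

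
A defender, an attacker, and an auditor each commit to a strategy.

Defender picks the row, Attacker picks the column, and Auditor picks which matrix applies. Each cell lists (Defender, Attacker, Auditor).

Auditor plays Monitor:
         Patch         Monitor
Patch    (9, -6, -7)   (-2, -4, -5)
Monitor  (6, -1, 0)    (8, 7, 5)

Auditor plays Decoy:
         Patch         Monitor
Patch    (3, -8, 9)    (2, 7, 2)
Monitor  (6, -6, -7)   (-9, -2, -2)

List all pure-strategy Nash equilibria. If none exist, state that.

Pure-strategy Nash equilibria: (Patch, Monitor, Decoy), (Monitor, Monitor, Monitor)

For each player, find the best response to each opponent profile; mutual best responses are the pure NE.
Defender against (Patch, Monitor): payoffs 9, 6 → best response Patch.
Defender against (Patch, Decoy): payoffs 3, 6 → best response Monitor.
Defender against (Monitor, Monitor): payoffs -2, 8 → best response Monitor.
Defender against (Monitor, Decoy): payoffs 2, -9 → best response Patch.
Attacker against (Patch, Monitor): payoffs -6, -4 → best response Monitor.
Attacker against (Patch, Decoy): payoffs -8, 7 → best response Monitor.
Attacker against (Monitor, Monitor): payoffs -1, 7 → best response Monitor.
Attacker against (Monitor, Decoy): payoffs -6, -2 → best response Monitor.
Auditor against (Patch, Patch): payoffs -7, 9 → best response Decoy.
Auditor against (Patch, Monitor): payoffs -5, 2 → best response Decoy.
Auditor against (Monitor, Patch): payoffs 0, -7 → best response Monitor.
Auditor against (Monitor, Monitor): payoffs 5, -2 → best response Monitor.
Mutual best responses: (Patch, Monitor, Decoy); (Monitor, Monitor, Monitor).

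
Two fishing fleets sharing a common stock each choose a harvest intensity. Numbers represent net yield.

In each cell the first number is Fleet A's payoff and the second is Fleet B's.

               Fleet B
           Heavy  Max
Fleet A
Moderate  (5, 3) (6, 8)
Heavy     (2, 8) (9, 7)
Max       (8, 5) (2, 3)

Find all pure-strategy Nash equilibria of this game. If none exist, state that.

(Max, Heavy)

(Moderate, Heavy): Fleet A can switch to Max (5 → 8). Not NE.
(Moderate, Max): Fleet A can switch to Heavy (6 → 9). Not NE.
(Heavy, Heavy): Fleet A can switch to Moderate (2 → 5). Not NE.
(Heavy, Max): Fleet B can switch to Heavy (7 → 8). Not NE.
(Max, Heavy): Fleet A gets 8, best alternative 5; Fleet B gets 5, best alternative 3. No profitable deviation — NE.
(Max, Max): Fleet A can switch to Moderate (2 → 6). Not NE.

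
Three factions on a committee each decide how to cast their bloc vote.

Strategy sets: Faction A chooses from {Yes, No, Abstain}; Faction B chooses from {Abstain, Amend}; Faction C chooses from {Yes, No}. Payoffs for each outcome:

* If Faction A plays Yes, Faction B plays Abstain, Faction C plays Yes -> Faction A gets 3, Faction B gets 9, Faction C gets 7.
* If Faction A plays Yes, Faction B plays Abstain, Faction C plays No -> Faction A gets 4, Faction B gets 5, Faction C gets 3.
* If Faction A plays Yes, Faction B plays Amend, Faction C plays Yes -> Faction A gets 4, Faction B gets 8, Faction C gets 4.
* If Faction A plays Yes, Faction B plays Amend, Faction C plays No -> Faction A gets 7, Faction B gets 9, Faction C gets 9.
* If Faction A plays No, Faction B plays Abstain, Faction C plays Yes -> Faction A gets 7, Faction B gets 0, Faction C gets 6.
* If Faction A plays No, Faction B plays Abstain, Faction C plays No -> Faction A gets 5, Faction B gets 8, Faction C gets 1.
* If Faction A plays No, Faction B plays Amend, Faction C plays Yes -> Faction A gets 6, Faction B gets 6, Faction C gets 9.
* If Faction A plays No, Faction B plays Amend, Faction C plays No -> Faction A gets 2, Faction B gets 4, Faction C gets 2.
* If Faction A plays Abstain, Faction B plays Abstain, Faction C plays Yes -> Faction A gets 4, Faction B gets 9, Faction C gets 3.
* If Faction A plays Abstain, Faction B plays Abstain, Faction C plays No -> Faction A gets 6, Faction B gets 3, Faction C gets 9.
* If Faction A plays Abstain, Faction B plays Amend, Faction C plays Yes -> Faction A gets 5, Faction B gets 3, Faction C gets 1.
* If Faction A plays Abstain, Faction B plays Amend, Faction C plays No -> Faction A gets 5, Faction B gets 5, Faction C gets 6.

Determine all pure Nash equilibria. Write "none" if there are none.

Pure-strategy Nash equilibria: (Yes, Amend, No); (No, Amend, Yes)

(Yes, Abstain, Yes): Faction A can switch to No (3 → 7). Not NE.
(Yes, Abstain, No): Faction A can switch to No (4 → 5). Not NE.
(Yes, Amend, Yes): Faction A can switch to No (4 → 6). Not NE.
(Yes, Amend, No): Faction A gets 7, best alternative 5; Faction B gets 9, best alternative 5; Faction C gets 9, best alternative 4. No profitable deviation — NE.
(No, Abstain, Yes): Faction B can switch to Amend (0 → 6). Not NE.
(No, Abstain, No): Faction A can switch to Abstain (5 → 6). Not NE.
(No, Amend, Yes): Faction A gets 6, best alternative 5; Faction B gets 6, best alternative 0; Faction C gets 9, best alternative 2. No profitable deviation — NE.
(No, Amend, No): Faction A can switch to Yes (2 → 7). Not NE.
(Abstain, Abstain, Yes): Faction A can switch to No (4 → 7). Not NE.
(Abstain, Abstain, No): Faction B can switch to Amend (3 → 5). Not NE.
(Abstain, Amend, Yes): Faction A can switch to No (5 → 6). Not NE.
(Abstain, Amend, No): Faction A can switch to Yes (5 → 7). Not NE.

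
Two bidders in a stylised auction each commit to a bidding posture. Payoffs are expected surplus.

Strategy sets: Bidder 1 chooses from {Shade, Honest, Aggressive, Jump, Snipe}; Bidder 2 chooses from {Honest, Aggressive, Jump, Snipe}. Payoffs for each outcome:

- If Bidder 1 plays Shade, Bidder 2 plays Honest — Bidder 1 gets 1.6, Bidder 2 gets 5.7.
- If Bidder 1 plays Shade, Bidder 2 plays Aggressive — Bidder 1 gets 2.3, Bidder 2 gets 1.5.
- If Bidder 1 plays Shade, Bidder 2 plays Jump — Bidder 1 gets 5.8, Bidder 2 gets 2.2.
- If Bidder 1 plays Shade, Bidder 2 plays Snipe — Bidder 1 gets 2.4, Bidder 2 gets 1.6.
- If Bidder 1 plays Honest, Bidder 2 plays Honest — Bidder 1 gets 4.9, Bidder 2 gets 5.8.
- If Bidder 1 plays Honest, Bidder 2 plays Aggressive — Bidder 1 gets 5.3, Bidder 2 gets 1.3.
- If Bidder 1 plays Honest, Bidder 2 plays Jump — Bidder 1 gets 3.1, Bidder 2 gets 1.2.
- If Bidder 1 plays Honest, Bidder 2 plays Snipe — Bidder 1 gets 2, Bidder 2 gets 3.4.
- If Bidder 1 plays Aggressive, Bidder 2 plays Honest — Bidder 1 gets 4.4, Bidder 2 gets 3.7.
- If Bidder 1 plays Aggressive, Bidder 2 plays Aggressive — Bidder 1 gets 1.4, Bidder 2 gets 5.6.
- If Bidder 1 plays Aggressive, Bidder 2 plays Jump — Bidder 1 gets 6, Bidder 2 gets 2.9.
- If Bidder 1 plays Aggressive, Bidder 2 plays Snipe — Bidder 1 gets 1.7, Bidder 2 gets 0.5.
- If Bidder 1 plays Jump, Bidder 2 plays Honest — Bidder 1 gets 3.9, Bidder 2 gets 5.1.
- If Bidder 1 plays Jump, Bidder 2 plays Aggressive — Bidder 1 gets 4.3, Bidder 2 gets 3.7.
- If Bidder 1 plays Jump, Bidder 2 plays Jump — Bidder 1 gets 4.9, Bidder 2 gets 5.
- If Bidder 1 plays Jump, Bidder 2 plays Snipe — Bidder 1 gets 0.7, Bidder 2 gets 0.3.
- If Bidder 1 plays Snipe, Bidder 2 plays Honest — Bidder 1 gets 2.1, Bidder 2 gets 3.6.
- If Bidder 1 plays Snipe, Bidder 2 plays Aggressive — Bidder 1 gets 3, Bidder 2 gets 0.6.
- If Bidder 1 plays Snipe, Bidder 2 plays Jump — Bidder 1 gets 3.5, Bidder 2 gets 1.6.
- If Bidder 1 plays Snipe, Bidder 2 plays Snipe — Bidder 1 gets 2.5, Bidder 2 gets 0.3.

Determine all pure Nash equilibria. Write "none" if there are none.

(Honest, Honest)

(Shade, Honest): Bidder 1 can switch to Honest (1.6 → 4.9). Not NE.
(Shade, Aggressive): Bidder 1 can switch to Honest (2.3 → 5.3). Not NE.
(Shade, Jump): Bidder 1 can switch to Aggressive (5.8 → 6). Not NE.
(Shade, Snipe): Bidder 1 can switch to Snipe (2.4 → 2.5). Not NE.
(Honest, Honest): Bidder 1 gets 4.9, best alternative 4.4; Bidder 2 gets 5.8, best alternative 3.4. No profitable deviation — NE.
(Honest, Aggressive): Bidder 2 can switch to Honest (1.3 → 5.8). Not NE.
(Honest, Jump): Bidder 1 can switch to Shade (3.1 → 5.8). Not NE.
(Honest, Snipe): Bidder 1 can switch to Shade (2 → 2.4). Not NE.
(Aggressive, Honest): Bidder 1 can switch to Honest (4.4 → 4.9). Not NE.
(The remaining 11 profiles each have a profitable deviation by the same check.)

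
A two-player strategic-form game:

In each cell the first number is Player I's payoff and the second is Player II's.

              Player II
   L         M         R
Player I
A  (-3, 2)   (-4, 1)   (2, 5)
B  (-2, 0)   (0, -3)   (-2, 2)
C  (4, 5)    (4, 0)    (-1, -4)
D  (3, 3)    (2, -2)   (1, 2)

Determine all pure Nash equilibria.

For each player, find the best response to each opponent profile; mutual best responses are the pure NE.
Player I against L: payoffs -3, -2, 4, 3 → best response C.
Player I against M: payoffs -4, 0, 4, 2 → best response C.
Player I against R: payoffs 2, -2, -1, 1 → best response A.
Player II against A: payoffs 2, 1, 5 → best response R.
Player II against B: payoffs 0, -3, 2 → best response R.
Player II against C: payoffs 5, 0, -4 → best response L.
Player II against D: payoffs 3, -2, 2 → best response L.
Mutual best responses: (A, R); (C, L).

(A, R) and (C, L)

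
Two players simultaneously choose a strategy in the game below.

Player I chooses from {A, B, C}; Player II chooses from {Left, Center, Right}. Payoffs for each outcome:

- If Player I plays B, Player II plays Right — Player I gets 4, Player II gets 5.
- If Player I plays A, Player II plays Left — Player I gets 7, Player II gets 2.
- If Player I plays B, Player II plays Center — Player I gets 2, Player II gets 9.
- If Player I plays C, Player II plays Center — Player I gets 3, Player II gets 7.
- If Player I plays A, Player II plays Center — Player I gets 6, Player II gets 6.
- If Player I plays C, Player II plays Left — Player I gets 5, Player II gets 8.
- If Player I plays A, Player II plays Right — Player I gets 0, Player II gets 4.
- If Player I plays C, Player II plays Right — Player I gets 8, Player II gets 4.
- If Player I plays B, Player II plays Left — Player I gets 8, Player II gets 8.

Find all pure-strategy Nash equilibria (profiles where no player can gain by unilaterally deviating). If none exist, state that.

(A, Left): Player I can switch to B (7 → 8). Not NE.
(A, Center): Player I gets 6, best alternative 3; Player II gets 6, best alternative 4. No profitable deviation — NE.
(A, Right): Player I can switch to B (0 → 4). Not NE.
(B, Left): Player II can switch to Center (8 → 9). Not NE.
(B, Center): Player I can switch to A (2 → 6). Not NE.
(B, Right): Player I can switch to C (4 → 8). Not NE.
(C, Left): Player I can switch to A (5 → 7). Not NE.
(C, Center): Player I can switch to A (3 → 6). Not NE.
(C, Right): Player II can switch to Left (4 → 8). Not NE.

Pure NE: (A, Center)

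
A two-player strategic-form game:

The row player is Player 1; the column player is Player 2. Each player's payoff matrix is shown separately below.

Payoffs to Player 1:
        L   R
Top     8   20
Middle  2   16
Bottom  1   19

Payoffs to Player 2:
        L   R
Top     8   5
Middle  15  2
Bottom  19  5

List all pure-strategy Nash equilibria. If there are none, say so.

(Top, L): Player 1 gets 8, best alternative 2; Player 2 gets 8, best alternative 5. No profitable deviation — NE.
(Top, R): Player 2 can switch to L (5 → 8). Not NE.
(Middle, L): Player 1 can switch to Top (2 → 8). Not NE.
(Middle, R): Player 1 can switch to Top (16 → 20). Not NE.
(Bottom, L): Player 1 can switch to Top (1 → 8). Not NE.
(Bottom, R): Player 1 can switch to Top (19 → 20). Not NE.

Pure NE: (Top, L)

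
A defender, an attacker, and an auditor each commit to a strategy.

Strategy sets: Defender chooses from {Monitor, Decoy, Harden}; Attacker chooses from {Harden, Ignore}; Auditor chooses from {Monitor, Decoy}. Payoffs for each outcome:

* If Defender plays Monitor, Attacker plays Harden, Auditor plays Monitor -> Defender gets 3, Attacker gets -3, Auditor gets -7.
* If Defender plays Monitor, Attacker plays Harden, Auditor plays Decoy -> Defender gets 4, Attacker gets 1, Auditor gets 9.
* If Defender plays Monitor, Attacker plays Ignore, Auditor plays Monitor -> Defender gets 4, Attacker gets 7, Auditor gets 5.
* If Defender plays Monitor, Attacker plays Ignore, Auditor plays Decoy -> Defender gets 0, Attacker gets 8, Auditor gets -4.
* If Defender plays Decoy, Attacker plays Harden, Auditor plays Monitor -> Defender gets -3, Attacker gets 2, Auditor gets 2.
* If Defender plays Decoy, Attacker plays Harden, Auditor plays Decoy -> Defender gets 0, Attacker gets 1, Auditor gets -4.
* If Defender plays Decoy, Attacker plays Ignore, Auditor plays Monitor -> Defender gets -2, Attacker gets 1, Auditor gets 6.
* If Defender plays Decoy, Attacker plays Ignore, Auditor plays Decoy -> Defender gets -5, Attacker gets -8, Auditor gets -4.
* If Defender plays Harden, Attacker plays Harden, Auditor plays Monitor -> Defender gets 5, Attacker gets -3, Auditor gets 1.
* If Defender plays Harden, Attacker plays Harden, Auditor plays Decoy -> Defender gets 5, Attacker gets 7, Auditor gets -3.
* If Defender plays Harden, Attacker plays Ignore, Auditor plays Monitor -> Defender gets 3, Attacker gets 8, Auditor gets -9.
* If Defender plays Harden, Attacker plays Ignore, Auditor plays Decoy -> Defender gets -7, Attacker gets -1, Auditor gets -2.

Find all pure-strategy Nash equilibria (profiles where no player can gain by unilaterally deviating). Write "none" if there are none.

Defender against (Harden, Monitor): payoffs 3, -3, 5 → best response Harden.
Defender against (Harden, Decoy): payoffs 4, 0, 5 → best response Harden.
Defender against (Ignore, Monitor): payoffs 4, -2, 3 → best response Monitor.
Defender against (Ignore, Decoy): payoffs 0, -5, -7 → best response Monitor.
Attacker against (Monitor, Monitor): payoffs -3, 7 → best response Ignore.
Attacker against (Monitor, Decoy): payoffs 1, 8 → best response Ignore.
Attacker against (Decoy, Monitor): payoffs 2, 1 → best response Harden.
Attacker against (Decoy, Decoy): payoffs 1, -8 → best response Harden.
Attacker against (Harden, Monitor): payoffs -3, 8 → best response Ignore.
Attacker against (Harden, Decoy): payoffs 7, -1 → best response Harden.
Auditor against (Monitor, Harden): payoffs -7, 9 → best response Decoy.
Auditor against (Monitor, Ignore): payoffs 5, -4 → best response Monitor.
Auditor against (Decoy, Harden): payoffs 2, -4 → best response Monitor.
Auditor against (Decoy, Ignore): payoffs 6, -4 → best response Monitor.
Auditor against (Harden, Harden): payoffs 1, -3 → best response Monitor.
Auditor against (Harden, Ignore): payoffs -9, -2 → best response Decoy.
Mutual best responses: (Monitor, Ignore, Monitor).

(Monitor, Ignore, Monitor)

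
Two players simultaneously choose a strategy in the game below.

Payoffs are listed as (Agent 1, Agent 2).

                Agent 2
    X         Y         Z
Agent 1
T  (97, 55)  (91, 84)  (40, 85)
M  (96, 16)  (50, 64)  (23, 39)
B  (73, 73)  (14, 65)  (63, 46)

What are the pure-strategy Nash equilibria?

For each strategy profile, look for a profitable unilateral deviation.
(T, X): Agent 2 can switch to Y (55 → 84). Not NE.
(T, Y): Agent 2 can switch to Z (84 → 85). Not NE.
(T, Z): Agent 1 can switch to B (40 → 63). Not NE.
(M, X): Agent 1 can switch to T (96 → 97). Not NE.
(M, Y): Agent 1 can switch to T (50 → 91). Not NE.
(M, Z): Agent 1 can switch to T (23 → 40). Not NE.
(B, X): Agent 1 can switch to T (73 → 97). Not NE.
(B, Y): Agent 1 can switch to T (14 → 91). Not NE.
(B, Z): Agent 2 can switch to X (46 → 73). Not NE.

There is no pure-strategy Nash equilibrium.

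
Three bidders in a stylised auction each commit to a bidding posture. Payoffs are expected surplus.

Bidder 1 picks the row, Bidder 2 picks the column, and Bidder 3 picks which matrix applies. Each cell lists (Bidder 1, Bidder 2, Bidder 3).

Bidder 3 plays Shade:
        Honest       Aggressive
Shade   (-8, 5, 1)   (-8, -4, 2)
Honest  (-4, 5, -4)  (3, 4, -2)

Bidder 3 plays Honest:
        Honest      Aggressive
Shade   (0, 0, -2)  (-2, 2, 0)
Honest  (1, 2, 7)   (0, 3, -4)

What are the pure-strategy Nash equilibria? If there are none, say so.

No pure-strategy Nash equilibrium.

Bidder 1 against (Honest, Shade): payoffs -8, -4 → best response Honest.
Bidder 1 against (Honest, Honest): payoffs 0, 1 → best response Honest.
Bidder 1 against (Aggressive, Shade): payoffs -8, 3 → best response Honest.
Bidder 1 against (Aggressive, Honest): payoffs -2, 0 → best response Honest.
Bidder 2 against (Shade, Shade): payoffs 5, -4 → best response Honest.
Bidder 2 against (Shade, Honest): payoffs 0, 2 → best response Aggressive.
Bidder 2 against (Honest, Shade): payoffs 5, 4 → best response Honest.
Bidder 2 against (Honest, Honest): payoffs 2, 3 → best response Aggressive.
Bidder 3 against (Shade, Honest): payoffs 1, -2 → best response Shade.
Bidder 3 against (Shade, Aggressive): payoffs 2, 0 → best response Shade.
Bidder 3 against (Honest, Honest): payoffs -4, 7 → best response Honest.
Bidder 3 against (Honest, Aggressive): payoffs -2, -4 → best response Shade.
No profile is a mutual best response for all players.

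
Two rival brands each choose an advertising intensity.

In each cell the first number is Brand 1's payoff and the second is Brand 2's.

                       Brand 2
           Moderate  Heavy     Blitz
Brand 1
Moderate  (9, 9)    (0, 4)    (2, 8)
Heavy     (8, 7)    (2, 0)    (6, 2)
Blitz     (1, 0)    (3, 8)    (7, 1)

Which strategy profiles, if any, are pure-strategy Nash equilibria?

The pure Nash equilibria are (Moderate, Moderate); (Blitz, Heavy).

Mark each player's best response to every combination of opponents' strategies; a profile where every player is best-responding is a pure Nash equilibrium.
Brand 1 against Moderate: payoffs 9, 8, 1 → best response Moderate.
Brand 1 against Heavy: payoffs 0, 2, 3 → best response Blitz.
Brand 1 against Blitz: payoffs 2, 6, 7 → best response Blitz.
Brand 2 against Moderate: payoffs 9, 4, 8 → best response Moderate.
Brand 2 against Heavy: payoffs 7, 0, 2 → best response Moderate.
Brand 2 against Blitz: payoffs 0, 8, 1 → best response Heavy.
Mutual best responses: (Moderate, Moderate); (Blitz, Heavy).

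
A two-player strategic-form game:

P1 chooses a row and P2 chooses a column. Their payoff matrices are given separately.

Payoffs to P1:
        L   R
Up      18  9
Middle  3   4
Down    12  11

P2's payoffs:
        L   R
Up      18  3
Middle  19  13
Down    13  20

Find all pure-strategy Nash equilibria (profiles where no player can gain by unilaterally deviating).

(Up, L); (Down, R)

Check each profile: it is a Nash equilibrium iff no player can strictly gain by switching unilaterally.
(Up, L): P1 gets 18, best alternative 12; P2 gets 18, best alternative 3. No profitable deviation — NE.
(Up, R): P1 can switch to Down (9 → 11). Not NE.
(Middle, L): P1 can switch to Up (3 → 18). Not NE.
(Middle, R): P1 can switch to Up (4 → 9). Not NE.
(Down, L): P1 can switch to Up (12 → 18). Not NE.
(Down, R): P1 gets 11, best alternative 9; P2 gets 20, best alternative 13. No profitable deviation — NE.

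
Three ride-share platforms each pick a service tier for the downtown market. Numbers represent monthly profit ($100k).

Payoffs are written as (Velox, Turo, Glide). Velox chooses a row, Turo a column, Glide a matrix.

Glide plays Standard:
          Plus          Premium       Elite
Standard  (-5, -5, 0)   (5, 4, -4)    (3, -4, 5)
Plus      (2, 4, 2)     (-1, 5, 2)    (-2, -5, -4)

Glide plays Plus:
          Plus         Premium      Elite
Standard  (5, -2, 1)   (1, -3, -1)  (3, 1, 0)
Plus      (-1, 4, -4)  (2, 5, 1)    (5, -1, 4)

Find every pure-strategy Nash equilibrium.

Mark each player's best response to every combination of opponents' strategies; a profile where every player is best-responding is a pure Nash equilibrium.
Velox against (Plus, Standard): payoffs -5, 2 → best response Plus.
Velox against (Plus, Plus): payoffs 5, -1 → best response Standard.
Velox against (Premium, Standard): payoffs 5, -1 → best response Standard.
Velox against (Premium, Plus): payoffs 1, 2 → best response Plus.
Velox against (Elite, Standard): payoffs 3, -2 → best response Standard.
Velox against (Elite, Plus): payoffs 3, 5 → best response Plus.
Turo against (Standard, Standard): payoffs -5, 4, -4 → best response Premium.
Turo against (Standard, Plus): payoffs -2, -3, 1 → best response Elite.
Turo against (Plus, Standard): payoffs 4, 5, -5 → best response Premium.
Turo against (Plus, Plus): payoffs 4, 5, -1 → best response Premium.
Glide against (Standard, Plus): payoffs 0, 1 → best response Plus.
Glide against (Standard, Premium): payoffs -4, -1 → best response Plus.
Glide against (Standard, Elite): payoffs 5, 0 → best response Standard.
Glide against (Plus, Plus): payoffs 2, -4 → best response Standard.
Glide against (Plus, Premium): payoffs 2, 1 → best response Standard.
Glide against (Plus, Elite): payoffs -4, 4 → best response Plus.
No profile is a mutual best response for all players.

This game has no pure Nash equilibrium.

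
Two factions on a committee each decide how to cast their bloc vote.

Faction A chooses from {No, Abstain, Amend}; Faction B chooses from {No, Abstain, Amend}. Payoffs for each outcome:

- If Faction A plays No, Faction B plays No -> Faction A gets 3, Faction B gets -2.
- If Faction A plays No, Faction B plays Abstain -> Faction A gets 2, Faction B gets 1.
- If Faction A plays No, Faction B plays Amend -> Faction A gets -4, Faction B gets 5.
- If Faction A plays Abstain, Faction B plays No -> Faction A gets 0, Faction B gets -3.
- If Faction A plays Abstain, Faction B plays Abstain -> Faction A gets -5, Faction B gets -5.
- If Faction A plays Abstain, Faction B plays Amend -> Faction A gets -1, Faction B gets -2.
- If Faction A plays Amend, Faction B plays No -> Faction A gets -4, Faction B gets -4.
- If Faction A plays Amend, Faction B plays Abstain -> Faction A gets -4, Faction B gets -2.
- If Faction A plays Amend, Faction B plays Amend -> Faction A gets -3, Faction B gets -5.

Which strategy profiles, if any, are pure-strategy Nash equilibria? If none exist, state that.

Faction A against No: payoffs 3, 0, -4 → best response No.
Faction A against Abstain: payoffs 2, -5, -4 → best response No.
Faction A against Amend: payoffs -4, -1, -3 → best response Abstain.
Faction B against No: payoffs -2, 1, 5 → best response Amend.
Faction B against Abstain: payoffs -3, -5, -2 → best response Amend.
Faction B against Amend: payoffs -4, -2, -5 → best response Abstain.
Mutual best responses: (Abstain, Amend).

The unique pure-strategy Nash equilibrium is (Abstain, Amend).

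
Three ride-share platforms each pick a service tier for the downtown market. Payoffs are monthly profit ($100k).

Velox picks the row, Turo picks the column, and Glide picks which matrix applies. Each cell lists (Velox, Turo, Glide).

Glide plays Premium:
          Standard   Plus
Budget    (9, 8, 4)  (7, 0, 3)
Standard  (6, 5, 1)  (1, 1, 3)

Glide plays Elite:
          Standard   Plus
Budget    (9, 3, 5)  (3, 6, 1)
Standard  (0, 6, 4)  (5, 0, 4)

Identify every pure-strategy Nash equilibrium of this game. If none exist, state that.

(Budget, Standard, Premium): Glide can switch to Elite (4 → 5). Not NE.
(Budget, Standard, Elite): Turo can switch to Plus (3 → 6). Not NE.
(Budget, Plus, Premium): Turo can switch to Standard (0 → 8). Not NE.
(Budget, Plus, Elite): Velox can switch to Standard (3 → 5). Not NE.
(Standard, Standard, Premium): Velox can switch to Budget (6 → 9). Not NE.
(Standard, Standard, Elite): Velox can switch to Budget (0 → 9). Not NE.
(Standard, Plus, Premium): Velox can switch to Budget (1 → 7). Not NE.
(Standard, Plus, Elite): Turo can switch to Standard (0 → 6). Not NE.

This game has no pure Nash equilibrium.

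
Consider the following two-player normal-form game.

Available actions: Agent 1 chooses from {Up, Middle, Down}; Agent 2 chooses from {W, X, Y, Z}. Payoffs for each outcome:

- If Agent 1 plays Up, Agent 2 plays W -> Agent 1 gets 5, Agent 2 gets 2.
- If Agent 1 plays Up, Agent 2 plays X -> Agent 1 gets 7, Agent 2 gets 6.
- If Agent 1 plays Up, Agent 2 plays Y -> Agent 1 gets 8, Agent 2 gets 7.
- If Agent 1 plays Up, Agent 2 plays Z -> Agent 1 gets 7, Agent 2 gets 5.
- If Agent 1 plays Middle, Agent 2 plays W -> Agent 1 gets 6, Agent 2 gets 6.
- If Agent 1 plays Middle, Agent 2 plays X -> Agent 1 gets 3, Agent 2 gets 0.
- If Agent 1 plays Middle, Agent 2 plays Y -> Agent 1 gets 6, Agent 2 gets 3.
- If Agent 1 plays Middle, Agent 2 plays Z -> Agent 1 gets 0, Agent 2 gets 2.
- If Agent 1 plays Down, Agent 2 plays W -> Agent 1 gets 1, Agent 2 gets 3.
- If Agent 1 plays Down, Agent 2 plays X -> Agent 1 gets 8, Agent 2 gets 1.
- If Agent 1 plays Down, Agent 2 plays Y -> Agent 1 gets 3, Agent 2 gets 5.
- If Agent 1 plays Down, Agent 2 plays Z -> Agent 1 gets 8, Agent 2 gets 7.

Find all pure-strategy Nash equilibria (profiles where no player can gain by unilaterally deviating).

(Up, Y), (Middle, W), (Down, Z)

Agent 1 against W: payoffs 5, 6, 1 → best response Middle.
Agent 1 against X: payoffs 7, 3, 8 → best response Down.
Agent 1 against Y: payoffs 8, 6, 3 → best response Up.
Agent 1 against Z: payoffs 7, 0, 8 → best response Down.
Agent 2 against Up: payoffs 2, 6, 7, 5 → best response Y.
Agent 2 against Middle: payoffs 6, 0, 3, 2 → best response W.
Agent 2 against Down: payoffs 3, 1, 5, 7 → best response Z.
Mutual best responses: (Up, Y); (Middle, W); (Down, Z).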